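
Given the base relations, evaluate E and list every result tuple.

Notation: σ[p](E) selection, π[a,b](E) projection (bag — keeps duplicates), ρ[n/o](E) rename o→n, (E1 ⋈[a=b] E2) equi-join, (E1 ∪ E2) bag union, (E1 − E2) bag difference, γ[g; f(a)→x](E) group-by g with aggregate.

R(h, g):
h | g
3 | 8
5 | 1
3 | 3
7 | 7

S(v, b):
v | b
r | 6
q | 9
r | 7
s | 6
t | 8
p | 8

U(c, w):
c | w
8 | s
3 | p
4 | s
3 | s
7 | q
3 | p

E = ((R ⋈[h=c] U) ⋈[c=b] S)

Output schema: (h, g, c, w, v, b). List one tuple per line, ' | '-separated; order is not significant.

Subexpression sizes:
  R → 4
  U → 6
  (R ⋈[h=c] U) → 7
  S → 6
  ((R ⋈[h=c] U) ⋈[c=b] S) → 1

== RESULT ==
h | g | c | w | v | b
7 | 7 | 7 | q | r | 7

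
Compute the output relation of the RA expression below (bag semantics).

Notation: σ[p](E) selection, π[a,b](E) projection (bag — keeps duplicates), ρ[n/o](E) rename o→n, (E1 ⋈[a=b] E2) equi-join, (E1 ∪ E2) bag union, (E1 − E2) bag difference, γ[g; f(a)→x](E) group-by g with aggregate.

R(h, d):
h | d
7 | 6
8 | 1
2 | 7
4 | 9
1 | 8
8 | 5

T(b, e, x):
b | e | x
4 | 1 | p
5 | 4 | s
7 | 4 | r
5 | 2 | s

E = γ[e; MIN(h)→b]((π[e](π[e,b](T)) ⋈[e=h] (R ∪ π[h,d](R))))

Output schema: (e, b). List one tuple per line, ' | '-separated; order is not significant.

Stepwise |·|:
  T → 4
  π[e,b](T) → 4
  π[e](π[e,b](T)) → 4
  R → 6
  R → 6
  π[h,d](R) → 6
  (R ∪ π[h,d](R)) → 12
  (π[e](π[e,b](T)) ⋈[e=h] (R ∪ π[h,d](R))) → 8
  γ[e; MIN(h)→b]((π[e](π[e,b](T)) ⋈[e=h] (R ∪ π[h,d](R)))) → 3

== RESULT ==
e | b
1 | 1
2 | 2
4 | 4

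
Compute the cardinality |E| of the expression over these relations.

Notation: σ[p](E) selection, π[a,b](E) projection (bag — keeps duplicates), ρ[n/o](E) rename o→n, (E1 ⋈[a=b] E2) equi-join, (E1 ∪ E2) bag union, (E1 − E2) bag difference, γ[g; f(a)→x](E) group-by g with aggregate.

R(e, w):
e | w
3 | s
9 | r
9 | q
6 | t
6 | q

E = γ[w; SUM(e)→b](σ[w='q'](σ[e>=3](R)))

Stepwise |·|:
  R → 5
  σ[e>=3](R) → 5
  σ[w='q'](σ[e>=3](R)) → 2
  γ[w; SUM(e)→b](σ[w='q'](σ[e>=3](R))) → 1

|E| = 1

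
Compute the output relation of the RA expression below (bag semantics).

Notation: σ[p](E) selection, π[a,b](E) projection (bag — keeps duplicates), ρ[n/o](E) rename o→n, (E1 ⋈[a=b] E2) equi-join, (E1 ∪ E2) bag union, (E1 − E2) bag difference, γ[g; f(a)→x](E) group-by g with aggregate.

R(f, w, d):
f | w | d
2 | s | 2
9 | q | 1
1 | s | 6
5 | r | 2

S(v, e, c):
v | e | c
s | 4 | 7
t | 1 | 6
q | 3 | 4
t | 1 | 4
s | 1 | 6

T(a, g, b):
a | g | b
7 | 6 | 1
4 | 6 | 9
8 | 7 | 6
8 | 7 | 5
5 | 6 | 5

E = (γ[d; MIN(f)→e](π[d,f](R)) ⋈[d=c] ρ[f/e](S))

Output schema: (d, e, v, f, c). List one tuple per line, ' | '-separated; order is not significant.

Per-node cardinality:
  R → 4
  π[d,f](R) → 4
  γ[d; MIN(f)→e](π[d,f](R)) → 3
  S → 5
  ρ[f/e](S) → 5
  (γ[d; MIN(f)→e](π[d,f](R)) ⋈[d=c] ρ[f/e](S)) → 2

== RESULT ==
d | e | v | f | c
6 | 1 | s | 1 | 6
6 | 1 | t | 1 | 6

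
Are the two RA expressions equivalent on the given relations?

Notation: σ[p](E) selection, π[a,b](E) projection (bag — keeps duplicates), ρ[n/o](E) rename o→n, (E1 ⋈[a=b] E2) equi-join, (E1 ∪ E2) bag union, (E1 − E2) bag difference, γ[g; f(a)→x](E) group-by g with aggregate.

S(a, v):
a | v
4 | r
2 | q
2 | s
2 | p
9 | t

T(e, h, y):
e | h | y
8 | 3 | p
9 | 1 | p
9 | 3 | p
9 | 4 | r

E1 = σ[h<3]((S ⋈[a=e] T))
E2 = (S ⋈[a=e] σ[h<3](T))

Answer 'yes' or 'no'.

E1 subexpression sizes:
  S → 5
  T → 4
  (S ⋈[a=e] T) → 3
  σ[h<3]((S ⋈[a=e] T)) → 1
E2 subexpression sizes:
  S → 5
  T → 4
  σ[h<3](T) → 1
  (S ⋈[a=e] σ[h<3](T)) → 1

E1 and E2 produce the same multiset:
a | v | e | h | y
9 | t | 9 | 1 | p

yes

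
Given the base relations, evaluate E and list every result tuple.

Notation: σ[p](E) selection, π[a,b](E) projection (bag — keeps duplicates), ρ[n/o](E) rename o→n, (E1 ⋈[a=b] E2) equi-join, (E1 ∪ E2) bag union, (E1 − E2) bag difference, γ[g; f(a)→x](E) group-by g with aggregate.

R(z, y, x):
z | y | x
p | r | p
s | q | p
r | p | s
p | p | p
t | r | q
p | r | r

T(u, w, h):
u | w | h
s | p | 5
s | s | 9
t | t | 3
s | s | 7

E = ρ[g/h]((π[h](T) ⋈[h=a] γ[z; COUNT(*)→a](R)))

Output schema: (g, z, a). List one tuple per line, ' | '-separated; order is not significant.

Subexpression sizes:
  T → 4
  π[h](T) → 4
  R → 6
  γ[z; COUNT(*)→a](R) → 4
  (π[h](T) ⋈[h=a] γ[z; COUNT(*)→a](R)) → 1
  ρ[g/h]((π[h](T) ⋈[h=a] γ[z; COUNT(*)→a](R))) → 1

== RESULT ==
g | z | a
3 | p | 3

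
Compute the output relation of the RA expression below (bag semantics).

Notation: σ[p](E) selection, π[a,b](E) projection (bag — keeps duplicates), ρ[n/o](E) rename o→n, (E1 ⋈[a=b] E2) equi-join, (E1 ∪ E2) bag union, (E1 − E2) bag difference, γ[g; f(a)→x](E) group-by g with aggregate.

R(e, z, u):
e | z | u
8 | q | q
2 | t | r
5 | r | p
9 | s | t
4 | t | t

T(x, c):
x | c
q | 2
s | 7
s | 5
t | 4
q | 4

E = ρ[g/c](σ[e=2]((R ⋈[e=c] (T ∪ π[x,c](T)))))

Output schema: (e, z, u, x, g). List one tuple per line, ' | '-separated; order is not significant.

Row counts bottom-up:
  R → 5
  T → 5
  T → 5
  π[x,c](T) → 5
  (T ∪ π[x,c](T)) → 10
  (R ⋈[e=c] (T ∪ π[x,c](T))) → 8
  σ[e=2]((R ⋈[e=c] (T ∪ π[x,c](T)))) → 2
  ρ[g/c](σ[e=2]((R ⋈[e=c] (T ∪ π[x,c](T))))) → 2

== RESULT ==
e | z | u | x | g
2 | t | r | q | 2
2 | t | r | q | 2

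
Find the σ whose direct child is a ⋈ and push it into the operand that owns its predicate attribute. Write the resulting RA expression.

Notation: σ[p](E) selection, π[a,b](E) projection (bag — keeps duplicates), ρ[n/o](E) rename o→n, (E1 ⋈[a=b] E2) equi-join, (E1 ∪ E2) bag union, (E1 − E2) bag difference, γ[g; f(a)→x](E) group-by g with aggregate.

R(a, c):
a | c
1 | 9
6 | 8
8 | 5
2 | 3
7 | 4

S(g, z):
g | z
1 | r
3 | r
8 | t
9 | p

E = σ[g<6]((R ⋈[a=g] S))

σ filters on g, owned by the right side.
E' = (R ⋈[a=g] σ[g<6](S))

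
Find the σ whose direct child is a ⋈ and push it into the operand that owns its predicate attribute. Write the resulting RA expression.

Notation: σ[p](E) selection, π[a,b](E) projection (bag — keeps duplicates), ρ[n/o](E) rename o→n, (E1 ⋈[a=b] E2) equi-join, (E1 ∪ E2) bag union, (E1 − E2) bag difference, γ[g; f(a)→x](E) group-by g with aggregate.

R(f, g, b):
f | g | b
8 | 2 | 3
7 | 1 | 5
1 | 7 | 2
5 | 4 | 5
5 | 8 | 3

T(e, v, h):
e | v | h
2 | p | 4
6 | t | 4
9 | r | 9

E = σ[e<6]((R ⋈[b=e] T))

σ filters on e, owned by the right side.
E' = (R ⋈[b=e] σ[e<6](T))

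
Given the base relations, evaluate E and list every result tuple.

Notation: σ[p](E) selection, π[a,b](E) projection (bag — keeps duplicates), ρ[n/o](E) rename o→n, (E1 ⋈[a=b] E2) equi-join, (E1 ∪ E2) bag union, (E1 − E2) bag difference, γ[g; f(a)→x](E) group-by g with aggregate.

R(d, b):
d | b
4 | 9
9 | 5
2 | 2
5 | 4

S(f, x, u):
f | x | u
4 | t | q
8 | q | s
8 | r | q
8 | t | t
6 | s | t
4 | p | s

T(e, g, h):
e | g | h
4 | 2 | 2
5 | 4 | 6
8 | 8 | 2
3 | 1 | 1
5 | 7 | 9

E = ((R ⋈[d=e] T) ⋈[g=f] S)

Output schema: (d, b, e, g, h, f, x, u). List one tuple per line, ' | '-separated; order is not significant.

Row counts bottom-up:
  R → 4
  T → 5
  (R ⋈[d=e] T) → 3
  S → 6
  ((R ⋈[d=e] T) ⋈[g=f] S) → 2

== RESULT ==
d | b | e | g | h | f | x | u
5 | 4 | 5 | 4 | 6 | 4 | p | s
5 | 4 | 5 | 4 | 6 | 4 | t | q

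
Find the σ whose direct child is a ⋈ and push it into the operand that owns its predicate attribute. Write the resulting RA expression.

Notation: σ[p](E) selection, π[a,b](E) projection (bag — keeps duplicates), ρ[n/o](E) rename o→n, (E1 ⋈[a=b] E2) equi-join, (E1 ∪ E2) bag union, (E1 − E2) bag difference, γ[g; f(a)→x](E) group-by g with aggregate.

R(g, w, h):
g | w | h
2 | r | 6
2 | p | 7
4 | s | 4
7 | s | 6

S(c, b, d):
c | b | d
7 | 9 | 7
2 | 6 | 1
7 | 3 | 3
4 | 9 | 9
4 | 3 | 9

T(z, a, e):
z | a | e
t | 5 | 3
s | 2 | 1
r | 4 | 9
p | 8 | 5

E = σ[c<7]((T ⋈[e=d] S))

σ filters on c, owned by the right side.
E' = (T ⋈[e=d] σ[c<7](S))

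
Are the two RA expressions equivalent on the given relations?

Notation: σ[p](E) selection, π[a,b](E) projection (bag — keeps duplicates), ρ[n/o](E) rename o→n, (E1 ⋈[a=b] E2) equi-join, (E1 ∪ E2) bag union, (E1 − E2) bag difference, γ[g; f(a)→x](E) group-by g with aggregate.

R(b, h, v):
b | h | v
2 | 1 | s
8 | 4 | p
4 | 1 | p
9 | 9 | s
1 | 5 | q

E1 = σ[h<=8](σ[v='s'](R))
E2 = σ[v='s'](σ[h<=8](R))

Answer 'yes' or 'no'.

E1 per-node cardinality:
  R → 5
  σ[v='s'](R) → 2
  σ[h<=8](σ[v='s'](R)) → 1
E2 per-node cardinality:
  R → 5
  σ[h<=8](R) → 4
  σ[v='s'](σ[h<=8](R)) → 1

E1 and E2 produce the same multiset:
b | h | v
2 | 1 | s

yes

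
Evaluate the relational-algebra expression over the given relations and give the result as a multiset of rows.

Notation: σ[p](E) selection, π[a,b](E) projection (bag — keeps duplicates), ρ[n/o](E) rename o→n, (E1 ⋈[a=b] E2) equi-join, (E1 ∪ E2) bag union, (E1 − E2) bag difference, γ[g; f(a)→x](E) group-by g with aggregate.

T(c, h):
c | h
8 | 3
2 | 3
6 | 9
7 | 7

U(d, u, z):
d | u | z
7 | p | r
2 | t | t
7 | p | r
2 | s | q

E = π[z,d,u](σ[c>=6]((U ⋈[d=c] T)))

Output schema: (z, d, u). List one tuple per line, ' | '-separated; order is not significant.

Subexpression sizes:
  U → 4
  T → 4
  (U ⋈[d=c] T) → 4
  σ[c>=6]((U ⋈[d=c] T)) → 2
  π[z,d,u](σ[c>=6]((U ⋈[d=c] T))) → 2

== RESULT ==
z | d | u
r | 7 | p
r | 7 | p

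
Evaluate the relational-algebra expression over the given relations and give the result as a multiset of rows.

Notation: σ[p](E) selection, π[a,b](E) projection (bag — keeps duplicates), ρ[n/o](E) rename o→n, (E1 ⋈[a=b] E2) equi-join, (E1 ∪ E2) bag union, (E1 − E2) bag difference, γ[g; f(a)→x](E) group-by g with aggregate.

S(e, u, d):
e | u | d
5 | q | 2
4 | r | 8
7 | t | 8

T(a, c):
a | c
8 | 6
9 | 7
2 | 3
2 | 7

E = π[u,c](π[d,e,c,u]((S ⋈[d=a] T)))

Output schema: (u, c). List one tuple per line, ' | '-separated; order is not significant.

Subexpression sizes:
  S → 3
  T → 4
  (S ⋈[d=a] T) → 4
  π[d,e,c,u]((S ⋈[d=a] T)) → 4
  π[u,c](π[d,e,c,u]((S ⋈[d=a] T))) → 4

== RESULT ==
u | c
q | 3
q | 7
r | 6
t | 6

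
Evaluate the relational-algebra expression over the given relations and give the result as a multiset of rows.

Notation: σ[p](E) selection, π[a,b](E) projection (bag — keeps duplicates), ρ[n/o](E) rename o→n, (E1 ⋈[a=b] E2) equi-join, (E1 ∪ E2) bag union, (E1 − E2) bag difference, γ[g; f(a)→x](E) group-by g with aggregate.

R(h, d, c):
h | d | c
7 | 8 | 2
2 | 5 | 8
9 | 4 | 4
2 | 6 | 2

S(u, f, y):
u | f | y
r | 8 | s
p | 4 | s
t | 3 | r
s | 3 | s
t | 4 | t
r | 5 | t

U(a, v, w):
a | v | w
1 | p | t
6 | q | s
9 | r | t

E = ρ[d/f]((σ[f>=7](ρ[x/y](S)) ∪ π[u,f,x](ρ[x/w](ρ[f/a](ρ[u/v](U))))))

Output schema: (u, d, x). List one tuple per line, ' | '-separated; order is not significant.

Per-node cardinality:
  S → 6
  ρ[x/y](S) → 6
  σ[f>=7](ρ[x/y](S)) → 1
  U → 3
  ρ[u/v](U) → 3
  ρ[f/a](ρ[u/v](U)) → 3
  ρ[x/w](ρ[f/a](ρ[u/v](U))) → 3
  π[u,f,x](ρ[x/w](ρ[f/a](ρ[u/v](U)))) → 3
  (σ[f>=7](ρ[x/y](S)) ∪ π[u,f,x](ρ[x/w](ρ[f/a](ρ[u/v](U))))) → 4
  ρ[d/f]((σ[f>=7](ρ[x/y](S)) ∪ π[u,f,x](ρ[x/w](ρ[f/a](ρ[u/v](U)))))) → 4

== RESULT ==
u | d | x
p | 1 | t
q | 6 | s
r | 8 | s
r | 9 | t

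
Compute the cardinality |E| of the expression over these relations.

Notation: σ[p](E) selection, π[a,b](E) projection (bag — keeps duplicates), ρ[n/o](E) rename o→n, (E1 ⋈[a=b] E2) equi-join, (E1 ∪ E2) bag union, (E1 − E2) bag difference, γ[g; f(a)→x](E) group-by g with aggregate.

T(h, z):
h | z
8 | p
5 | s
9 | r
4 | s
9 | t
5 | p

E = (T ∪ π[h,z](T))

Stepwise |·|:
  T → 6
  T → 6
  π[h,z](T) → 6
  (T ∪ π[h,z](T)) → 12

|E| = 12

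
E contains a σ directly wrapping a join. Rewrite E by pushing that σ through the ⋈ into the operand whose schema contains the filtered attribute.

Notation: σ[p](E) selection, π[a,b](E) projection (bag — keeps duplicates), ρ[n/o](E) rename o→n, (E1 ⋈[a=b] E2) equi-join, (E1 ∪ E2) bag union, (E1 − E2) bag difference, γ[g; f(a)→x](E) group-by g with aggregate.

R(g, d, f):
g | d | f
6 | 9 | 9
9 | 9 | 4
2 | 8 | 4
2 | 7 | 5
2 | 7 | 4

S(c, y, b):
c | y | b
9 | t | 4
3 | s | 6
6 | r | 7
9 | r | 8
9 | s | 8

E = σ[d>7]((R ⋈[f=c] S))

σ filters on d, owned by the left side.
E' = (σ[d>7](R) ⋈[f=c] S)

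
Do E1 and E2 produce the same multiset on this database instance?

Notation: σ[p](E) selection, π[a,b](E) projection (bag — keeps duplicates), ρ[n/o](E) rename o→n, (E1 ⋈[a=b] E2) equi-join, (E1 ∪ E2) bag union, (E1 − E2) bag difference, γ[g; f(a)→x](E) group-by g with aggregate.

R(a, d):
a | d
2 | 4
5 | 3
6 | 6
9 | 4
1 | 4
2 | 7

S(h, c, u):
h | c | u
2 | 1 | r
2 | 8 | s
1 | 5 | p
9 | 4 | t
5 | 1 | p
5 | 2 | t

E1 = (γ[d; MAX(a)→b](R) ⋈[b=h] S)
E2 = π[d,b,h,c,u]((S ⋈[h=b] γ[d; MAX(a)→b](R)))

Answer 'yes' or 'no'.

E1 stepwise |·|:
  R → 6
  γ[d; MAX(a)→b](R) → 4
  S → 6
  (γ[d; MAX(a)→b](R) ⋈[b=h] S) → 5
E2 stepwise |·|:
  S → 6
  R → 6
  γ[d; MAX(a)→b](R) → 4
  (S ⋈[h=b] γ[d; MAX(a)→b](R)) → 5
  π[d,b,h,c,u]((S ⋈[h=b] γ[d; MAX(a)→b](R))) → 5

E1 and E2 produce the same multiset:
d | b | h | c | u
3 | 5 | 5 | 1 | p
3 | 5 | 5 | 2 | t
4 | 9 | 9 | 4 | t
7 | 2 | 2 | 1 | r
7 | 2 | 2 | 8 | s

yes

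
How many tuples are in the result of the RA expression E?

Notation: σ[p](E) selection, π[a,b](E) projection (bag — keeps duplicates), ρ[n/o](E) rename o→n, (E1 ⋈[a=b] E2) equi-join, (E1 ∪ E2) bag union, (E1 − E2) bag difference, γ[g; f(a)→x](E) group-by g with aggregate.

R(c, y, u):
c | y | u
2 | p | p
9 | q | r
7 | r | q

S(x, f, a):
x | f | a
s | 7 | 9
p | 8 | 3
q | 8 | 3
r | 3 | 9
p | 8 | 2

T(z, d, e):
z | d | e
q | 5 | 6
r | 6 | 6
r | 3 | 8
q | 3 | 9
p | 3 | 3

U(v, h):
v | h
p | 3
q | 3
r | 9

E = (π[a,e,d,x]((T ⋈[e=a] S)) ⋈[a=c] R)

Subexpression sizes:
  T → 5
  S → 5
  (T ⋈[e=a] S) → 4
  π[a,e,d,x]((T ⋈[e=a] S)) → 4
  R → 3
  (π[a,e,d,x]((T ⋈[e=a] S)) ⋈[a=c] R) → 2

|E| = 2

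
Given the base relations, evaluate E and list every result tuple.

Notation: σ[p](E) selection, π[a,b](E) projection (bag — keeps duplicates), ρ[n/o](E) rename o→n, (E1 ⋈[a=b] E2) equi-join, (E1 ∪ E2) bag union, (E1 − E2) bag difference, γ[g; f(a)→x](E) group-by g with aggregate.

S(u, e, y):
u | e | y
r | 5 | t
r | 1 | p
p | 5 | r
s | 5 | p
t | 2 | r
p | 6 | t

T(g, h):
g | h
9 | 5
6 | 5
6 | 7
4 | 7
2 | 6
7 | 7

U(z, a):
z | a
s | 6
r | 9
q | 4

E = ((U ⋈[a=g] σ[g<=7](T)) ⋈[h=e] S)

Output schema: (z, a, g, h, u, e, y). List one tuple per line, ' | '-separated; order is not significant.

Stepwise |·|:
  U → 3
  T → 6
  σ[g<=7](T) → 5
  (U ⋈[a=g] σ[g<=7](T)) → 3
  S → 6
  ((U ⋈[a=g] σ[g<=7](T)) ⋈[h=e] S) → 3

== RESULT ==
z | a | g | h | u | e | y
s | 6 | 6 | 5 | p | 5 | r
s | 6 | 6 | 5 | r | 5 | t
s | 6 | 6 | 5 | s | 5 | p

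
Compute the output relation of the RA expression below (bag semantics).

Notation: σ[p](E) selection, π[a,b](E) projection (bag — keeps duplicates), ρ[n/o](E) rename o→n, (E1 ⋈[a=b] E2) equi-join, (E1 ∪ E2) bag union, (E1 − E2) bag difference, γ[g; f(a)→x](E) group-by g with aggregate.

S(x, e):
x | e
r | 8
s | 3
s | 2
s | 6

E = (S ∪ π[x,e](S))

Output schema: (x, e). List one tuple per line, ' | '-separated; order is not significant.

Row counts bottom-up:
  S → 4
  S → 4
  π[x,e](S) → 4
  (S ∪ π[x,e](S)) → 8

== RESULT ==
x | e
r | 8
r | 8
s | 2
s | 2
s | 3
s | 3
s | 6
s | 6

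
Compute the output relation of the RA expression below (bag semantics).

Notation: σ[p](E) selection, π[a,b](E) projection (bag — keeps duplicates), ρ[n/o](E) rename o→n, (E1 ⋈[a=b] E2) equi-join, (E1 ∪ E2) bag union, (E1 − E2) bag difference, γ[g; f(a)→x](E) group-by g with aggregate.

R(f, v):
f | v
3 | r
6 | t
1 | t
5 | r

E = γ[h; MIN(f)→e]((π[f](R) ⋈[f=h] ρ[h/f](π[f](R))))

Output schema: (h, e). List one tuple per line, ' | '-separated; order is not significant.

Subexpression sizes:
  R → 4
  π[f](R) → 4
  R → 4
  π[f](R) → 4
  ρ[h/f](π[f](R)) → 4
  (π[f](R) ⋈[f=h] ρ[h/f](π[f](R))) → 4
  γ[h; MIN(f)→e]((π[f](R) ⋈[f=h] ρ[h/f](π[f](R)))) → 4

== RESULT ==
h | e
1 | 1
3 | 3
5 | 5
6 | 6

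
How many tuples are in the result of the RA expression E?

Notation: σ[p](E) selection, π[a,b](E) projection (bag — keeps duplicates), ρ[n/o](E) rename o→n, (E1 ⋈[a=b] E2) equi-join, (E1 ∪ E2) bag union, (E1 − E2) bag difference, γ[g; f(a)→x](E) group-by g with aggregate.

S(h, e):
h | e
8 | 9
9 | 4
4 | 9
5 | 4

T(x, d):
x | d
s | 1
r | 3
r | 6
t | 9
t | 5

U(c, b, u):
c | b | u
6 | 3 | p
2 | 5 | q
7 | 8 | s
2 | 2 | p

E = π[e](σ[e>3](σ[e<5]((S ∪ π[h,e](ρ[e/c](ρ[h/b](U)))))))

Subexpression sizes:
  S → 4
  U → 4
  ρ[h/b](U) → 4
  ρ[e/c](ρ[h/b](U)) → 4
  π[h,e](ρ[e/c](ρ[h/b](U))) → 4
  (S ∪ π[h,e](ρ[e/c](ρ[h/b](U)))) → 8
  σ[e<5]((S ∪ π[h,e](ρ[e/c](ρ[h/b](U))))) → 4
  σ[e>3](σ[e<5]((S ∪ π[h,e](ρ[e/c](ρ[h/b](U)))))) → 2
  π[e](σ[e>3](σ[e<5]((S ∪ π[h,e](ρ[e/c](ρ[h/b](U))))))) → 2

|E| = 2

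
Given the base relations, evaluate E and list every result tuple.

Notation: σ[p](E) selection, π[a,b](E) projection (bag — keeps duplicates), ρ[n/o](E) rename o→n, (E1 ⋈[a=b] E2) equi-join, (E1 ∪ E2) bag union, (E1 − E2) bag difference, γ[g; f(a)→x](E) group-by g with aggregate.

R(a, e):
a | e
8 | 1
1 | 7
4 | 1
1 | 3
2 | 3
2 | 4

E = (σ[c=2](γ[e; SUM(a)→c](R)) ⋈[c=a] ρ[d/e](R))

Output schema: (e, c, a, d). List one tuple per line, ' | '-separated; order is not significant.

Stepwise |·|:
  R → 6
  γ[e; SUM(a)→c](R) → 4
  σ[c=2](γ[e; SUM(a)→c](R)) → 1
  R → 6
  ρ[d/e](R) → 6
  (σ[c=2](γ[e; SUM(a)→c](R)) ⋈[c=a] ρ[d/e](R)) → 2

== RESULT ==
e | c | a | d
4 | 2 | 2 | 3
4 | 2 | 2 | 4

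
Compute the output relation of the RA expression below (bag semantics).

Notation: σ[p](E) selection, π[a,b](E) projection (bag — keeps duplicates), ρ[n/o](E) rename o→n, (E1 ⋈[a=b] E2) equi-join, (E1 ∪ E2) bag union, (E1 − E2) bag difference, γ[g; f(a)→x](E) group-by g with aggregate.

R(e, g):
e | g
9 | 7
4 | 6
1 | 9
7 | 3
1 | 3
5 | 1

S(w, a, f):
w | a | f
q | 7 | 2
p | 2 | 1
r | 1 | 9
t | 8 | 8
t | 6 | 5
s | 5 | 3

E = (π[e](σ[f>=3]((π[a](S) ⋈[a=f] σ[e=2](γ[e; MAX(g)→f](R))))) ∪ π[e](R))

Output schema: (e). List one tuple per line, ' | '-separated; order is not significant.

Stepwise |·|:
  S → 6
  π[a](S) → 6
  R → 6
  γ[e; MAX(g)→f](R) → 5
  σ[e=2](γ[e; MAX(g)→f](R)) → 0
  (π[a](S) ⋈[a=f] σ[e=2](γ[e; MAX(g)→f](R))) → 0
  σ[f>=3]((π[a](S) ⋈[a=f] σ[e=2](γ[e; MAX(g)→f](R)))) → 0
  π[e](σ[f>=3]((π[a](S) ⋈[a=f] σ[e=2](γ[e; MAX(g)→f](R))))) → 0
  R → 6
  π[e](R) → 6
  (π[e](σ[f>=3]((π[a](S) ⋈[a=f] σ[e=2](γ[e; MAX(g)→f](R))))) ∪ π[e](R)) → 6

== RESULT ==
e
1
1
4
5
7
9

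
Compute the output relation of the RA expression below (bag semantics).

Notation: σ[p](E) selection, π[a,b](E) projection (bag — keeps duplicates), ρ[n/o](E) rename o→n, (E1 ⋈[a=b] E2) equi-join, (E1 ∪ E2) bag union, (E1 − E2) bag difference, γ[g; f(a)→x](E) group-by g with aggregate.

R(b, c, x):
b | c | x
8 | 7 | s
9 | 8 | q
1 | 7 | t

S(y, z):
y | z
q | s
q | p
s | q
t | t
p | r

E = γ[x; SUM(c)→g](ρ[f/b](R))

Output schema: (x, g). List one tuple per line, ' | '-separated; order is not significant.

Subexpression sizes:
  R → 3
  ρ[f/b](R) → 3
  γ[x; SUM(c)→g](ρ[f/b](R)) → 3

== RESULT ==
x | g
q | 8
s | 7
t | 7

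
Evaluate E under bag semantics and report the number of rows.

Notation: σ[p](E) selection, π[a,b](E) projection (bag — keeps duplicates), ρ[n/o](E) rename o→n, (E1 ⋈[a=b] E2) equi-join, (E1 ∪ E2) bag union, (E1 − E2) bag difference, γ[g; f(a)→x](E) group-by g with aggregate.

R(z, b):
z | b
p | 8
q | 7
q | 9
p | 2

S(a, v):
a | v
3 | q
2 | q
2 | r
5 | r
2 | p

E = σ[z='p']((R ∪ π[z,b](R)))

Per-node cardinality:
  R → 4
  R → 4
  π[z,b](R) → 4
  (R ∪ π[z,b](R)) → 8
  σ[z='p']((R ∪ π[z,b](R))) → 4

|E| = 4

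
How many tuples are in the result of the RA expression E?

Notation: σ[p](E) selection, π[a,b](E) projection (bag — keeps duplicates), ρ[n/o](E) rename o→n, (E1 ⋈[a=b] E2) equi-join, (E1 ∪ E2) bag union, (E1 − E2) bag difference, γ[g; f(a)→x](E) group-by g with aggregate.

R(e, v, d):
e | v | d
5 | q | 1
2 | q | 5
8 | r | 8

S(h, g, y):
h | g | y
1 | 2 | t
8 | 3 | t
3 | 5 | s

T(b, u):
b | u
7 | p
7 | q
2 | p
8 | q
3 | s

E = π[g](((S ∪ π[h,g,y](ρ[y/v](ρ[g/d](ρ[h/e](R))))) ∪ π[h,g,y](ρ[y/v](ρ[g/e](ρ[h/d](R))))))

Stepwise |·|:
  S → 3
  R → 3
  ρ[h/e](R) → 3
  ρ[g/d](ρ[h/e](R)) → 3
  ρ[y/v](ρ[g/d](ρ[h/e](R))) → 3
  π[h,g,y](ρ[y/v](ρ[g/d](ρ[h/e](R)))) → 3
  (S ∪ π[h,g,y](ρ[y/v](ρ[g/d](ρ[h/e](R))))) → 6
  R → 3
  ρ[h/d](R) → 3
  ρ[g/e](ρ[h/d](R)) → 3
  ρ[y/v](ρ[g/e](ρ[h/d](R))) → 3
  π[h,g,y](ρ[y/v](ρ[g/e](ρ[h/d](R)))) → 3
  ((S ∪ π[h,g,y](ρ[y/v](ρ[g/d](ρ[h/e](R))))) ∪ π[h,g,y](ρ[y/v](ρ[g/e](ρ[h/d](R))))) → 9
  π[g](((S ∪ π[h,g,y](ρ[y/v](ρ[g/d](ρ[h/e](R))))) ∪ π[h,g,y](ρ[y/v](ρ[g/e](ρ[h/d](R)))))) → 9

|E| = 9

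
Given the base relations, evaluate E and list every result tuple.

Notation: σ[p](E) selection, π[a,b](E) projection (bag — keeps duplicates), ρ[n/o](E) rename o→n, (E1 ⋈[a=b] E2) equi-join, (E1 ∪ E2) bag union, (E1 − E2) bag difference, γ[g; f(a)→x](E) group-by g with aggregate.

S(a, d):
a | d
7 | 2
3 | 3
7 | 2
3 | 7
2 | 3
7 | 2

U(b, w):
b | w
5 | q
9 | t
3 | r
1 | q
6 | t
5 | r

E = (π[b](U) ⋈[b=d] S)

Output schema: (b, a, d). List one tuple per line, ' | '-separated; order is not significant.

Subexpression sizes:
  U → 6
  π[b](U) → 6
  S → 6
  (π[b](U) ⋈[b=d] S) → 2

== RESULT ==
b | a | d
3 | 2 | 3
3 | 3 | 3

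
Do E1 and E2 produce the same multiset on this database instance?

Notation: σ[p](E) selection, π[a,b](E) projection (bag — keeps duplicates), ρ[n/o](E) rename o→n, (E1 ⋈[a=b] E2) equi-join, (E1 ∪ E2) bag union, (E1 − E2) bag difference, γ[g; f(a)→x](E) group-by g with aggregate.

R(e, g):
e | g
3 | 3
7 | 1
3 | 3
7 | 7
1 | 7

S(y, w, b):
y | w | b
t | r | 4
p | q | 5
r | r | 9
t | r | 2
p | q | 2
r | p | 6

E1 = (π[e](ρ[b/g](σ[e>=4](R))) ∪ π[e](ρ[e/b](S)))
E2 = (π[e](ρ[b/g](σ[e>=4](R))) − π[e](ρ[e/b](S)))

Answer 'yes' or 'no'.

E1 subexpression sizes:
  R → 5
  σ[e>=4](R) → 2
  ρ[b/g](σ[e>=4](R)) → 2
  π[e](ρ[b/g](σ[e>=4](R))) → 2
  S → 6
  ρ[e/b](S) → 6
  π[e](ρ[e/b](S)) → 6
  (π[e](ρ[b/g](σ[e>=4](R))) ∪ π[e](ρ[e/b](S))) → 8
E2 subexpression sizes:
  R → 5
  σ[e>=4](R) → 2
  ρ[b/g](σ[e>=4](R)) → 2
  π[e](ρ[b/g](σ[e>=4](R))) → 2
  S → 6
  ρ[e/b](S) → 6
  π[e](ρ[e/b](S)) → 6
  (π[e](ρ[b/g](σ[e>=4](R))) − π[e](ρ[e/b](S))) → 2

E1 result:
e
2
2
4
5
6
7
7
9
E2 result:
e
7
7
Witness: (6,) appears 1× in E1 but 0× in E2.

no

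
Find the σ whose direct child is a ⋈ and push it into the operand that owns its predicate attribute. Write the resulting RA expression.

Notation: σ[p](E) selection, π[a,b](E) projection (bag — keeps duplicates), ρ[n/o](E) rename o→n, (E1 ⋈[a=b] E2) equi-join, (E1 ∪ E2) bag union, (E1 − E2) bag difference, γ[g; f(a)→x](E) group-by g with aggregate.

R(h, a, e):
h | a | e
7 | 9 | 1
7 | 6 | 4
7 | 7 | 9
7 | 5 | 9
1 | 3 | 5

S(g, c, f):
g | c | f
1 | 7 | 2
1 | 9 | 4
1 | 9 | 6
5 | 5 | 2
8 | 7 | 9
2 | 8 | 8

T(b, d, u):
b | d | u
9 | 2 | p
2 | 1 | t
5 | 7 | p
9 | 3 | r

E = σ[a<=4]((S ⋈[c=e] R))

σ filters on a, owned by the right side.
E' = (S ⋈[c=e] σ[a<=4](R))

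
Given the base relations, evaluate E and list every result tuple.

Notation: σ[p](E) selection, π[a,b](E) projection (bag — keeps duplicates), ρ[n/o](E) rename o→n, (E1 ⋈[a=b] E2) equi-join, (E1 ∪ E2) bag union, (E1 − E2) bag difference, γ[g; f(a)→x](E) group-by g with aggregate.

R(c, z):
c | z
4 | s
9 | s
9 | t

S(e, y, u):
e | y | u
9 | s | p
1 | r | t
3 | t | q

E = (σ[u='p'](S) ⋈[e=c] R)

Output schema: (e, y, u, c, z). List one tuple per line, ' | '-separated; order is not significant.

Subexpression sizes:
  S → 3
  σ[u='p'](S) → 1
  R → 3
  (σ[u='p'](S) ⋈[e=c] R) → 2

== RESULT ==
e | y | u | c | z
9 | s | p | 9 | s
9 | s | p | 9 | t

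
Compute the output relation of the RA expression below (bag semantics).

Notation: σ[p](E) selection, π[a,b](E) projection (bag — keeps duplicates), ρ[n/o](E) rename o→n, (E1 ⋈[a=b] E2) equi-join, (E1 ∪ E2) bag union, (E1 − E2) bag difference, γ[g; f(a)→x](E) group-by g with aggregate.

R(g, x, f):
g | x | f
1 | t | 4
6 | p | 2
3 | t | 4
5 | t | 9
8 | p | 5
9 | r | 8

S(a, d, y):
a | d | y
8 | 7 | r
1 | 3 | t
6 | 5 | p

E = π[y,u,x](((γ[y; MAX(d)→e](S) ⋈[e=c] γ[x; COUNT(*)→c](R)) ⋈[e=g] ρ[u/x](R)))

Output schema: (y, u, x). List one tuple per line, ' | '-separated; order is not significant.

Row counts bottom-up:
  S → 3
  γ[y; MAX(d)→e](S) → 3
  R → 6
  γ[x; COUNT(*)→c](R) → 3
  (γ[y; MAX(d)→e](S) ⋈[e=c] γ[x; COUNT(*)→c](R)) → 1
  R → 6
  ρ[u/x](R) → 6
  ((γ[y; MAX(d)→e](S) ⋈[e=c] γ[x; COUNT(*)→c](R)) ⋈[e=g] ρ[u/x](R)) → 1
  π[y,u,x](((γ[y; MAX(d)→e](S) ⋈[e=c] γ[x; COUNT(*)→c](R)) ⋈[e=g] ρ[u/x](R))) → 1

== RESULT ==
y | u | x
t | t | t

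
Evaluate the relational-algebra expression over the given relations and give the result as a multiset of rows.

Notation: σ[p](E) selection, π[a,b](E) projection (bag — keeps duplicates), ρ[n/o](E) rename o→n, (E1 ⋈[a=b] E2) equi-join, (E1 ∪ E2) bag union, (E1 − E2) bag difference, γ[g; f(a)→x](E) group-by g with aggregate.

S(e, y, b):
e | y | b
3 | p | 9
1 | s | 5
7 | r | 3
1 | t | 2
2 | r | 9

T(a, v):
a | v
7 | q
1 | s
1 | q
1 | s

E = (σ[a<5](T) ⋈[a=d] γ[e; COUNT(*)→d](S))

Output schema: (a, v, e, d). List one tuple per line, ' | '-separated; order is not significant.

Subexpression sizes:
  T → 4
  σ[a<5](T) → 3
  S → 5
  γ[e; COUNT(*)→d](S) → 4
  (σ[a<5](T) ⋈[a=d] γ[e; COUNT(*)→d](S)) → 9

== RESULT ==
a | v | e | d
1 | q | 2 | 1
1 | q | 3 | 1
1 | q | 7 | 1
1 | s | 2 | 1
1 | s | 2 | 1
1 | s | 3 | 1
1 | s | 3 | 1
1 | s | 7 | 1
1 | s | 7 | 1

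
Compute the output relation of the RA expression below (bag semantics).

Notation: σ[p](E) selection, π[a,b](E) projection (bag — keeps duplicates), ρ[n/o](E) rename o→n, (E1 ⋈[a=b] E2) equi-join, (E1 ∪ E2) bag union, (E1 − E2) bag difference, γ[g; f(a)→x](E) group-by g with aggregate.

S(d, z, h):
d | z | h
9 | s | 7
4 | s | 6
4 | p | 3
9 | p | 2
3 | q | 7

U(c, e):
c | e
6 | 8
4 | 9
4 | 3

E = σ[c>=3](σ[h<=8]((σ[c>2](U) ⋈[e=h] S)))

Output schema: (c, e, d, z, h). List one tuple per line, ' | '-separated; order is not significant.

Subexpression sizes:
  U → 3
  σ[c>2](U) → 3
  S → 5
  (σ[c>2](U) ⋈[e=h] S) → 1
  σ[h<=8]((σ[c>2](U) ⋈[e=h] S)) → 1
  σ[c>=3](σ[h<=8]((σ[c>2](U) ⋈[e=h] S))) → 1

== RESULT ==
c | e | d | z | h
4 | 3 | 4 | p | 3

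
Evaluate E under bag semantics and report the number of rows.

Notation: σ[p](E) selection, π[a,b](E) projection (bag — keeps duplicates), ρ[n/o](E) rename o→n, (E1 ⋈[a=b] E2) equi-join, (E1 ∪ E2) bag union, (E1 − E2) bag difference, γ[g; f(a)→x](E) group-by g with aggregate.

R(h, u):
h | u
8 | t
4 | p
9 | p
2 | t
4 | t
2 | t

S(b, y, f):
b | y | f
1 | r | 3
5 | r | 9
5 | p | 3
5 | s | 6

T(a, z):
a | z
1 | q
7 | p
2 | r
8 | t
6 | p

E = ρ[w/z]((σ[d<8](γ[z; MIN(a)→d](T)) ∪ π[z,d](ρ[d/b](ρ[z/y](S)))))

Per-node cardinality:
  T → 5
  γ[z; MIN(a)→d](T) → 4
  σ[d<8](γ[z; MIN(a)→d](T)) → 3
  S → 4
  ρ[z/y](S) → 4
  ρ[d/b](ρ[z/y](S)) → 4
  π[z,d](ρ[d/b](ρ[z/y](S))) → 4
  (σ[d<8](γ[z; MIN(a)→d](T)) ∪ π[z,d](ρ[d/b](ρ[z/y](S)))) → 7
  ρ[w/z]((σ[d<8](γ[z; MIN(a)→d](T)) ∪ π[z,d](ρ[d/b](ρ[z/y](S))))) → 7

|E| = 7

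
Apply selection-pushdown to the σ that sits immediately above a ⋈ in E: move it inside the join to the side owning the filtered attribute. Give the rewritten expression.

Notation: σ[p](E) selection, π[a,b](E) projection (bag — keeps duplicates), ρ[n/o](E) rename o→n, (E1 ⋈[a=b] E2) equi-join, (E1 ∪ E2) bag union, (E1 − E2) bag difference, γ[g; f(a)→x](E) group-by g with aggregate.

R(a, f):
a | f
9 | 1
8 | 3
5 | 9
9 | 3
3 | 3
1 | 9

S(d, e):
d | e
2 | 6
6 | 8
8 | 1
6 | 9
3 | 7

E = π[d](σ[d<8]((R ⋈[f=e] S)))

σ filters on d, owned by the right side.
E' = π[d]((R ⋈[f=e] σ[d<8](S)))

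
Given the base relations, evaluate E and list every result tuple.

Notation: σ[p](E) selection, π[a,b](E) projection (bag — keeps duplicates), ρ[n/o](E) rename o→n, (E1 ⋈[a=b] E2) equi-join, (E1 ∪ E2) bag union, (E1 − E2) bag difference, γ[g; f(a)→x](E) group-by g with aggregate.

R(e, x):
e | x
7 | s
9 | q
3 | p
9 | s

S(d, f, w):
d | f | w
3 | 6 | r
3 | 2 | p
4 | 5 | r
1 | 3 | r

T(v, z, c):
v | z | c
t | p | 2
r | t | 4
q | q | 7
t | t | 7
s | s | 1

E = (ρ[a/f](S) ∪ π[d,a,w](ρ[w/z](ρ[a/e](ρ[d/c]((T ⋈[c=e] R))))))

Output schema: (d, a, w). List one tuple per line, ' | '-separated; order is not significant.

Per-node cardinality:
  S → 4
  ρ[a/f](S) → 4
  T → 5
  R → 4
  (T ⋈[c=e] R) → 2
  ρ[d/c]((T ⋈[c=e] R)) → 2
  ρ[a/e](ρ[d/c]((T ⋈[c=e] R))) → 2
  ρ[w/z](ρ[a/e](ρ[d/c]((T ⋈[c=e] R)))) → 2
  π[d,a,w](ρ[w/z](ρ[a/e](ρ[d/c]((T ⋈[c=e] R))))) → 2
  (ρ[a/f](S) ∪ π[d,a,w](ρ[w/z](ρ[a/e](ρ[d/c]((T ⋈[c=e] R)))))) → 6

== RESULT ==
d | a | w
1 | 3 | r
3 | 2 | p
3 | 6 | r
4 | 5 | r
7 | 7 | q
7 | 7 | t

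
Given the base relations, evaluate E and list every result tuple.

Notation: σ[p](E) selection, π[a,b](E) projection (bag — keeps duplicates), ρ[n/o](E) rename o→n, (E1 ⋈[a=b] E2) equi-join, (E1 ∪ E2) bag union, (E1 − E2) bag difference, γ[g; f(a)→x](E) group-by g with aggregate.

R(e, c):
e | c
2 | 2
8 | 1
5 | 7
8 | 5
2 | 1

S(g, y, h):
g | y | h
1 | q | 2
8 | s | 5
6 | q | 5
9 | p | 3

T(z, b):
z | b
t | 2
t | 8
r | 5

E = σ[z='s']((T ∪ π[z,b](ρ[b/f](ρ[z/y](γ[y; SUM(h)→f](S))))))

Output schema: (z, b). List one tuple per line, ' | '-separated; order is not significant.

Per-node cardinality:
  T → 3
  S → 4
  γ[y; SUM(h)→f](S) → 3
  ρ[z/y](γ[y; SUM(h)→f](S)) → 3
  ρ[b/f](ρ[z/y](γ[y; SUM(h)→f](S))) → 3
  π[z,b](ρ[b/f](ρ[z/y](γ[y; SUM(h)→f](S)))) → 3
  (T ∪ π[z,b](ρ[b/f](ρ[z/y](γ[y; SUM(h)→f](S))))) → 6
  σ[z='s']((T ∪ π[z,b](ρ[b/f](ρ[z/y](γ[y; SUM(h)→f](S)))))) → 1

== RESULT ==
z | b
s | 5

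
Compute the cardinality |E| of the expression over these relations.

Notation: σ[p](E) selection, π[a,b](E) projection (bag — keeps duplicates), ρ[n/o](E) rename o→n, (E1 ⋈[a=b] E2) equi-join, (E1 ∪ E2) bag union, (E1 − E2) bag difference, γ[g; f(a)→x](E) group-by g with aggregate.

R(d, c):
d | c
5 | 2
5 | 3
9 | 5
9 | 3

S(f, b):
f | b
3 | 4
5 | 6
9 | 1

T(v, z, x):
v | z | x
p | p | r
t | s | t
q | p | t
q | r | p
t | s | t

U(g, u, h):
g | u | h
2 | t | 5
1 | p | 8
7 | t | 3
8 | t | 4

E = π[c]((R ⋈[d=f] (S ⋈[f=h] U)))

Subexpression sizes:
  R → 4
  S → 3
  U → 4
  (S ⋈[f=h] U) → 2
  (R ⋈[d=f] (S ⋈[f=h] U)) → 2
  π[c]((R ⋈[d=f] (S ⋈[f=h] U))) → 2

|E| = 2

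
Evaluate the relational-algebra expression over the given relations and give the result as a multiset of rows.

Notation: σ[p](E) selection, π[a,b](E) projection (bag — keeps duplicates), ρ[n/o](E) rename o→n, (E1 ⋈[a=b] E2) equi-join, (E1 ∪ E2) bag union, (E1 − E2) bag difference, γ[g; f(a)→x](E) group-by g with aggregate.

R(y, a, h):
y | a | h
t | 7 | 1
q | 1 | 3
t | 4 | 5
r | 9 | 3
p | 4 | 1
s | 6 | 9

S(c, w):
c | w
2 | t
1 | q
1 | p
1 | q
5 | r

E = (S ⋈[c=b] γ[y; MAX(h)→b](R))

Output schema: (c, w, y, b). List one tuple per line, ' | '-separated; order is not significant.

Stepwise |·|:
  S → 5
  R → 6
  γ[y; MAX(h)→b](R) → 5
  (S ⋈[c=b] γ[y; MAX(h)→b](R)) → 4

== RESULT ==
c | w | y | b
1 | p | p | 1
1 | q | p | 1
1 | q | p | 1
5 | r | t | 5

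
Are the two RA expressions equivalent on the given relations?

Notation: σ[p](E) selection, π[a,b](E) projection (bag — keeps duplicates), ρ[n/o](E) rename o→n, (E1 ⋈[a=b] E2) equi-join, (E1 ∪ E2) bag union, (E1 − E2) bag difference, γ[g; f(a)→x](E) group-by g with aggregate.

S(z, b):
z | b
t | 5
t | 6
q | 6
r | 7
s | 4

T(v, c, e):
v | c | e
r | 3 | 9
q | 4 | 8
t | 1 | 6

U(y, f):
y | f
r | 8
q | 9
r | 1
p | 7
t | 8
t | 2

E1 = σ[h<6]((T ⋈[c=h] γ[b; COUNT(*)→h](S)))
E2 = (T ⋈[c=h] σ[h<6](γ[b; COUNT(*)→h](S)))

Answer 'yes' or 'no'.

E1 row counts bottom-up:
  T → 3
  S → 5
  γ[b; COUNT(*)→h](S) → 4
  (T ⋈[c=h] γ[b; COUNT(*)→h](S)) → 3
  σ[h<6]((T ⋈[c=h] γ[b; COUNT(*)→h](S))) → 3
E2 row counts bottom-up:
  T → 3
  S → 5
  γ[b; COUNT(*)→h](S) → 4
  σ[h<6](γ[b; COUNT(*)→h](S)) → 4
  (T ⋈[c=h] σ[h<6](γ[b; COUNT(*)→h](S))) → 3

E1 and E2 produce the same multiset:
v | c | e | b | h
t | 1 | 6 | 4 | 1
t | 1 | 6 | 5 | 1
t | 1 | 6 | 7 | 1

yes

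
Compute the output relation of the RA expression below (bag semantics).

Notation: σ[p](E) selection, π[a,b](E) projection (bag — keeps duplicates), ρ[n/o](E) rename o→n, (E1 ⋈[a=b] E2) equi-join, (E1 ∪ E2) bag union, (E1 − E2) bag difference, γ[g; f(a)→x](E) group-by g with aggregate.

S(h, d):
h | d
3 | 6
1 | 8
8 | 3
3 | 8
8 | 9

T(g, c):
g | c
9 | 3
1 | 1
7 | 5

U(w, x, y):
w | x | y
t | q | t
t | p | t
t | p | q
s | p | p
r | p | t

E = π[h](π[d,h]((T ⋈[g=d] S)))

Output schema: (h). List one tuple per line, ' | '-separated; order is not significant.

Subexpression sizes:
  T → 3
  S → 5
  (T ⋈[g=d] S) → 1
  π[d,h]((T ⋈[g=d] S)) → 1
  π[h](π[d,h]((T ⋈[g=d] S))) → 1

== RESULT ==
h
8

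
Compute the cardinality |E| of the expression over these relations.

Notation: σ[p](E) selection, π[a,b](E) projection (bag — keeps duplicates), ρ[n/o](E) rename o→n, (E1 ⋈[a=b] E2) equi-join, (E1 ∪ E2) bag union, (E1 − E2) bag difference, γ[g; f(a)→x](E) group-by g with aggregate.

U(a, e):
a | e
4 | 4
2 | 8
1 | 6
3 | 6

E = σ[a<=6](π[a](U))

Row counts bottom-up:
  U → 4
  π[a](U) → 4
  σ[a<=6](π[a](U)) → 4

|E| = 4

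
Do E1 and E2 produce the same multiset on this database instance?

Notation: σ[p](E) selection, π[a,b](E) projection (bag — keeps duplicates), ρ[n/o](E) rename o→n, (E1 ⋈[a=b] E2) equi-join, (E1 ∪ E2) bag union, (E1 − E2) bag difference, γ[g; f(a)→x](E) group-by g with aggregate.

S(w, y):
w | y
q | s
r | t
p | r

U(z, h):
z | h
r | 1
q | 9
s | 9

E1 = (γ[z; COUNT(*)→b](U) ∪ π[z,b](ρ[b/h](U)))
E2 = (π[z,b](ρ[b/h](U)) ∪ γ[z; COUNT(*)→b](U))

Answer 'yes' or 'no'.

E1 per-node cardinality:
  U → 3
  γ[z; COUNT(*)→b](U) → 3
  U → 3
  ρ[b/h](U) → 3
  π[z,b](ρ[b/h](U)) → 3
  (γ[z; COUNT(*)→b](U) ∪ π[z,b](ρ[b/h](U))) → 6
E2 per-node cardinality:
  U → 3
  ρ[b/h](U) → 3
  π[z,b](ρ[b/h](U)) → 3
  U → 3
  γ[z; COUNT(*)→b](U) → 3
  (π[z,b](ρ[b/h](U)) ∪ γ[z; COUNT(*)→b](U)) → 6

E1 and E2 produce the same multiset:
z | b
q | 1
q | 9
r | 1
r | 1
s | 1
s | 9

yes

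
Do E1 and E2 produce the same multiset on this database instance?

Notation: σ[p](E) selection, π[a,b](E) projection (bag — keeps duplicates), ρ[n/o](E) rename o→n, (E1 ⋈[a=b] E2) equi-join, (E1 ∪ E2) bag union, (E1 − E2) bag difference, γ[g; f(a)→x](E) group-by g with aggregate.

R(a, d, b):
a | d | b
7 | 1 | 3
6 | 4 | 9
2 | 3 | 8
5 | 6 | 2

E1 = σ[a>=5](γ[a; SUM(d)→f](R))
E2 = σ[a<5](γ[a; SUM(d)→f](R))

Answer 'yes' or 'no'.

E1 per-node cardinality:
  R → 4
  γ[a; SUM(d)→f](R) → 4
  σ[a>=5](γ[a; SUM(d)→f](R)) → 3
E2 per-node cardinality:
  R → 4
  γ[a; SUM(d)→f](R) → 4
  σ[a<5](γ[a; SUM(d)→f](R)) → 1

E1 result:
a | f
5 | 6
6 | 4
7 | 1
E2 result:
a | f
2 | 3
Witness: (2, 3) appears 0× in E1 but 1× in E2.

no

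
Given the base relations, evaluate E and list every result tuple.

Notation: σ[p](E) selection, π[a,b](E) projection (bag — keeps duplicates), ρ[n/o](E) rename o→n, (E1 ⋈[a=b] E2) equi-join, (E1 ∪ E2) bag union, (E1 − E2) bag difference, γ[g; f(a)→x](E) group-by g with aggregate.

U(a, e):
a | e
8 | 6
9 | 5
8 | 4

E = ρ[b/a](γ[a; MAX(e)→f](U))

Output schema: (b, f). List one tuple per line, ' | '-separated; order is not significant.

Subexpression sizes:
  U → 3
  γ[a; MAX(e)→f](U) → 2
  ρ[b/a](γ[a; MAX(e)→f](U)) → 2

== RESULT ==
b | f
8 | 6
9 | 5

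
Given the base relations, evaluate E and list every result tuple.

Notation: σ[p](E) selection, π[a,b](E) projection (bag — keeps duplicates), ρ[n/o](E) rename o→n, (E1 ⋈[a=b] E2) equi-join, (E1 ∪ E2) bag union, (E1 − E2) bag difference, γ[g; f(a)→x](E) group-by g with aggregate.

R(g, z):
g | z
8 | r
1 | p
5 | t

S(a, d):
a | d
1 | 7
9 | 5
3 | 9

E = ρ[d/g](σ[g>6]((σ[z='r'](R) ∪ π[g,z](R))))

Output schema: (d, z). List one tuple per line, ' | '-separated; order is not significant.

Stepwise |·|:
  R → 3
  σ[z='r'](R) → 1
  R → 3
  π[g,z](R) → 3
  (σ[z='r'](R) ∪ π[g,z](R)) → 4
  σ[g>6]((σ[z='r'](R) ∪ π[g,z](R))) → 2
  ρ[d/g](σ[g>6]((σ[z='r'](R) ∪ π[g,z](R)))) → 2

== RESULT ==
d | z
8 | r
8 | r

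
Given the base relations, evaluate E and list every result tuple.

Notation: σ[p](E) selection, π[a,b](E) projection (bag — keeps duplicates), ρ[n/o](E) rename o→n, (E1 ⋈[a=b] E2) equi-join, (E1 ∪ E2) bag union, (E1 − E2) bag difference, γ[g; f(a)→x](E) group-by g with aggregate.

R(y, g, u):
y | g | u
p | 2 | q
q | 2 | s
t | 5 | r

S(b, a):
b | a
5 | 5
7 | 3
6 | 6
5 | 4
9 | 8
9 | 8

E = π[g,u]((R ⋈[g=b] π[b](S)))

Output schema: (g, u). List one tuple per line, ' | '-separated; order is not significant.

Row counts bottom-up:
  R → 3
  S → 6
  π[b](S) → 6
  (R ⋈[g=b] π[b](S)) → 2
  π[g,u]((R ⋈[g=b] π[b](S))) → 2

== RESULT ==
g | u
5 | r
5 | r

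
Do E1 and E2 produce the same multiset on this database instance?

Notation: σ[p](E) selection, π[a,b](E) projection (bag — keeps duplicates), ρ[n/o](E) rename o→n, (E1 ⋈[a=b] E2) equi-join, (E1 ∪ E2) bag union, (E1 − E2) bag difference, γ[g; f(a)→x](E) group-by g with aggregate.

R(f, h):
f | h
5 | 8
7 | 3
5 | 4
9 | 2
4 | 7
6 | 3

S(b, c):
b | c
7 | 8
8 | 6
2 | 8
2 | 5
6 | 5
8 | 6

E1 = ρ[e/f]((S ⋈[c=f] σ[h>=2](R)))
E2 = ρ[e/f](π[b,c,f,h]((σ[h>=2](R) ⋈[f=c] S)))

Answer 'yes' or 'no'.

E1 per-node cardinality:
  S → 6
  R → 6
  σ[h>=2](R) → 6
  (S ⋈[c=f] σ[h>=2](R)) → 6
  ρ[e/f]((S ⋈[c=f] σ[h>=2](R))) → 6
E2 per-node cardinality:
  R → 6
  σ[h>=2](R) → 6
  S → 6
  (σ[h>=2](R) ⋈[f=c] S) → 6
  π[b,c,f,h]((σ[h>=2](R) ⋈[f=c] S)) → 6
  ρ[e/f](π[b,c,f,h]((σ[h>=2](R) ⋈[f=c] S))) → 6

E1 and E2 produce the same multiset:
b | c | e | h
2 | 5 | 5 | 4
2 | 5 | 5 | 8
6 | 5 | 5 | 4
6 | 5 | 5 | 8
8 | 6 | 6 | 3
8 | 6 | 6 | 3

yes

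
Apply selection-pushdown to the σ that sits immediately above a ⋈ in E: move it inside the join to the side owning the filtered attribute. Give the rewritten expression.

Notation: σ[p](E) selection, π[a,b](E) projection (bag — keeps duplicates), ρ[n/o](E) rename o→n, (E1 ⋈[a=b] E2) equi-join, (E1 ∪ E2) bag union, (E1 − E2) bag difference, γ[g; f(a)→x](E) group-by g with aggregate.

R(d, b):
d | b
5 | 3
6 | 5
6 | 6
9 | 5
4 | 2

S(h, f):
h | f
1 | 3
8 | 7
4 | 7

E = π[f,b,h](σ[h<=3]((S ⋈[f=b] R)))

σ filters on h, owned by the left side.
E' = π[f,b,h]((σ[h<=3](S) ⋈[f=b] R))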